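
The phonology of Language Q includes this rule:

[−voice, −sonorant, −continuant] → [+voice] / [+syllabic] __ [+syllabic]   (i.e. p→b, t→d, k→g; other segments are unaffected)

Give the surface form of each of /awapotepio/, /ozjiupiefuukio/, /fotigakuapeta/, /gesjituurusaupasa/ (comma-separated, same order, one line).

awabodebio, ozjiubiefuugio, fodigaguabeda, gesjiduurusaubasa

/awapotepio/: /p/ is a voiceless stop between vowels /a/ and /o/, so it voices to [b]. /t/ is a voiceless stop between vowels /o/ and /e/, so it voices to [d]. /p/ is a voiceless stop between vowels /e/ and /i/, so it voices to [b]. → [awabodebio].
/ozjiupiefuukio/: /p/ is a voiceless stop between vowels /u/ and /i/, so it voices to [b]. /k/ is a voiceless stop between vowels /u/ and /i/, so it voices to [g]. → [ozjiubiefuugio].
/fotigakuapeta/: /t/ is a voiceless stop between vowels /o/ and /i/, so it voices to [d]. /k/ is a voiceless stop between vowels /a/ and /u/, so it voices to [g]. /p/ is a voiceless stop between vowels /a/ and /e/, so it voices to [b]. /t/ is a voiceless stop between vowels /e/ and /a/, so it voices to [d]. → [fodigaguabeda].
/gesjituurusaupasa/: /t/ is a voiceless stop between vowels /i/ and /u/, so it voices to [d]. /p/ is a voiceless stop between vowels /u/ and /a/, so it voices to [b]. → [gesjiduurusaubasa].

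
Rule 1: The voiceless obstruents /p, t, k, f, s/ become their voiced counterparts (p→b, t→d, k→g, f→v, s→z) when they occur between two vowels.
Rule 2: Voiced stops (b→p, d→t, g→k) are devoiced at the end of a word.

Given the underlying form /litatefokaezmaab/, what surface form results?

Rule 1 (intervocalic voicing): /t/ is a voiceless obstruent between vowels /i/ and /a/, so it voices to [d]. /t/ is a voiceless obstruent between vowels /a/ and /e/, so it voices to [d]. /f/ is a voiceless obstruent between vowels /e/ and /o/, so it voices to [v]. /k/ is a voiceless obstruent between vowels /o/ and /a/, so it voices to [g]. /litatefokaezmaab/ → lidadevogaezmaab.
Rule 2 (final devoicing): /b/ is a voiced stop in word-final position, so it devoices to [p]. /lidadevogaezmaab/ → lidadevogaezmaap.

lidadevogaezmaap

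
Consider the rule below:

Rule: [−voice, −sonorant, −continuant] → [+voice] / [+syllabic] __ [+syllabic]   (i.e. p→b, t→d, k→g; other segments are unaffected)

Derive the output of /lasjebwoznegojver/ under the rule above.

lasjebwoznegojver

No segment of /lasjebwoznegojver/ meets the structural description of the rule, so the form surfaces unchanged.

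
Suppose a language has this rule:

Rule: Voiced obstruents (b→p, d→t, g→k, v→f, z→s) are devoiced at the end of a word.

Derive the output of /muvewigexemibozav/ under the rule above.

muvewigexemibozaf

/v/ is a voiced obstruent in word-final position, so it devoices to [f].
The other instances of /v/, /g/, /b/, /z/ do not occur in the required environment and remain unchanged.
Surface form: [muvewigexemibozaf].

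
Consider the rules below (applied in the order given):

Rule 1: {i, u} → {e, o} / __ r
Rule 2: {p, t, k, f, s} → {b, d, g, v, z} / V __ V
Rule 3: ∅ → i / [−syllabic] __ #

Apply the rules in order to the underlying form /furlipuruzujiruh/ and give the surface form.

Rule 1 (pre-rhotic lowering): /u/ is a high vowel immediately before /r/, so it lowers to [o]. /u/ is a high vowel immediately before /r/, so it lowers to [o]. /i/ is a high vowel immediately before /r/, so it lowers to [e]. /furlipuruzujiruh/ → forliporuzujeruh.
Rule 2 (intervocalic voicing): /p/ is a voiceless obstruent between vowels /i/ and /o/, so it voices to [b]. /forliporuzujeruh/ → forliboruzujeruh.
Rule 3 (final i-epenthesis): the form ends in the consonant /h/, so [i] is inserted word-finally. /forliboruzujeruh/ → forliboruzujeruhi.

forliboruzujeruhi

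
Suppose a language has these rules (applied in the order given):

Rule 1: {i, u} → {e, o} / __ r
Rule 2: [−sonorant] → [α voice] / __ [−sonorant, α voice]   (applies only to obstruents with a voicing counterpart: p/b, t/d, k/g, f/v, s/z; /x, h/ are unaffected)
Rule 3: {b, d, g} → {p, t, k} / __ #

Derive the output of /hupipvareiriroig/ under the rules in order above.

hupibvareereroik

Rule 1 (pre-rhotic lowering): /i/ is a high vowel immediately before /r/, so it lowers to [e]. /i/ is a high vowel immediately before /r/, so it lowers to [e]. /hupipvareiriroig/ → hupipvareereroig.
Rule 2 (regressive voicing assimilation): /p/ precedes the voiced obstruent /v/, so it voices to [b] by assimilation. /hupipvareereroig/ → hupibvareereroig.
Rule 3 (final devoicing): /g/ is a voiced stop in word-final position, so it devoices to [k]. /hupibvareereroig/ → hupibvareereroik.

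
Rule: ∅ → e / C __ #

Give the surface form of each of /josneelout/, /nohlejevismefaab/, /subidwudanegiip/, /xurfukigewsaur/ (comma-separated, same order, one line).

josneeloute, nohlejevismefaabe, subidwudanegiipe, xurfukigewsaure

/josneelout/: the form ends in the consonant /t/, so [e] is inserted word-finally. → [josneeloute].
/nohlejevismefaab/: the form ends in the consonant /b/, so [e] is inserted word-finally. → [nohlejevismefaabe].
/subidwudanegiip/: the form ends in the consonant /p/, so [e] is inserted word-finally. → [subidwudanegiipe].
/xurfukigewsaur/: the form ends in the consonant /r/, so [e] is inserted word-finally. → [xurfukigewsaure].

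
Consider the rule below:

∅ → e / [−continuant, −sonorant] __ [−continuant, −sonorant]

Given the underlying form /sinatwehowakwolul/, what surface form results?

No segment of /sinatwehowakwolul/ meets the structural description of the rule, so the form surfaces unchanged.

sinatwehowakwolul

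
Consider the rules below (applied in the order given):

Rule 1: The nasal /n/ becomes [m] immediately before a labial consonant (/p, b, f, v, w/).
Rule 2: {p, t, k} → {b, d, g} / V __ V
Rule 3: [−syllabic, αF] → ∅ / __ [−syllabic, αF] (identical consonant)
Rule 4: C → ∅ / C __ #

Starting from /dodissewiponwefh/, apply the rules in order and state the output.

Rule 1 (nasal place assimilation): /n/ precedes the labial consonant /w/, so it assimilates in place to [m]. /dodissewiponwefh/ → dodissewipomwefh.
Rule 2 (intervocalic voicing): /p/ is a voiceless stop between vowels /i/ and /o/, so it voices to [b]. /dodissewipomwefh/ → dodissewibomwefh.
Rule 3 (degemination): /ss/ is a geminate; the first /s/ deletes. /dodissewibomwefh/ → dodisewibomwefh.
Rule 4 (final cluster simplification): /h/ is the second consonant of a word-final cluster /fh/, so it deletes. /dodisewibomwefh/ → dodisewibomwef.

dodisewibomwef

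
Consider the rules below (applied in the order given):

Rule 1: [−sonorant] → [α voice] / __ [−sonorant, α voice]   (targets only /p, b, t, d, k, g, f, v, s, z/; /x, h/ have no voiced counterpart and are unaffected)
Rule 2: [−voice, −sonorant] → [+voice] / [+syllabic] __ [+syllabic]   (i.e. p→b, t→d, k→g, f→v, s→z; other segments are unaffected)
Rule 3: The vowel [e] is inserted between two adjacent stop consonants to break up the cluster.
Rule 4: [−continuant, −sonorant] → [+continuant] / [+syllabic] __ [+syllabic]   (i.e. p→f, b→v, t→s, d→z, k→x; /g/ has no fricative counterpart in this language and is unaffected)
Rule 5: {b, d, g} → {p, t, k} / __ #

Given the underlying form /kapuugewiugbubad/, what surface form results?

kavuugewiugevuvat

Rule 1 (regressive voicing assimilation): no segment meets the environment; /kapuugewiugbubad/ is unchanged.
Rule 2 (intervocalic voicing): /p/ is a voiceless obstruent between vowels /a/ and /u/, so it voices to [b]. /kapuugewiugbubad/ → kabuugewiugbubad.
Rule 3 (stop-cluster e-epenthesis): /g/ and /b/ form a stop–stop cluster, so [e] is inserted between them. /kabuugewiugbubad/ → kabuugewiugebubad.
Rule 4 (intervocalic spirantization): /b/ is a stop between vowels /a/ and /u/, so it spirantizes to the fricative [v]. /b/ is a stop between vowels /e/ and /u/, so it spirantizes to the fricative [v]. /b/ is a stop between vowels /u/ and /a/, so it spirantizes to the fricative [v]. /kabuugewiugebubad/ → kavuugewiugevuvad.
Rule 5 (final devoicing): /d/ is a voiced stop in word-final position, so it devoices to [t]. /kavuugewiugevuvad/ → kavuugewiugevuvat.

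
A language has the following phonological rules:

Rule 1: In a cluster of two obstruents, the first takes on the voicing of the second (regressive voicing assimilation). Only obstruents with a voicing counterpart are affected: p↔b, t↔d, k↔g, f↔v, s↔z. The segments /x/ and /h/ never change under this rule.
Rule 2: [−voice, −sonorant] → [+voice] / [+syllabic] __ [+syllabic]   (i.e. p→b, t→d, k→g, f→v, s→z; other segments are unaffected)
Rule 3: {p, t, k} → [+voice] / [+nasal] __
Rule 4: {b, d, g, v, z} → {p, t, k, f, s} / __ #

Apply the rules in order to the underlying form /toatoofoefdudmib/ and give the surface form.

Rule 1 (regressive voicing assimilation): /f/ precedes the voiced obstruent /d/, so it voices to [v] by assimilation. /toatoofoefdudmib/ → toatoofoevdudmib.
Rule 2 (intervocalic voicing): /t/ is a voiceless obstruent between vowels /a/ and /o/, so it voices to [d]. /f/ is a voiceless obstruent between vowels /o/ and /o/, so it voices to [v]. /toatoofoevdudmib/ → toadoovoevdudmib.
Rule 3 (post-nasal voicing): no segment meets the environment; /toadoovoevdudmib/ is unchanged.
Rule 4 (final devoicing): /b/ is a voiced obstruent in word-final position, so it devoices to [p]. /toadoovoevdudmib/ → toadoovoevdudmip.

toadoovoevdudmip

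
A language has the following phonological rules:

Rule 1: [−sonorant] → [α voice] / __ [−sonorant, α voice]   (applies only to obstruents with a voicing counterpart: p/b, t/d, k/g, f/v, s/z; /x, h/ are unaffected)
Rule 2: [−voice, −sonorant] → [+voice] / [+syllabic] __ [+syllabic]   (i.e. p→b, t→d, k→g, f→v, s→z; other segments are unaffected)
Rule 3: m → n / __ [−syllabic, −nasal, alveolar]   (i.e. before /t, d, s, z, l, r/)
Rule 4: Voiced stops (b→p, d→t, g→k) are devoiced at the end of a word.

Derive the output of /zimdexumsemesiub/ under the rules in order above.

zindexunsemeziup

Rule 1 (regressive voicing assimilation): no segment meets the environment; /zimdexumsemesiub/ is unchanged.
Rule 2 (intervocalic voicing): /s/ is a voiceless obstruent between vowels /e/ and /i/, so it voices to [z]. /zimdexumsemesiub/ → zimdexumsemeziub.
Rule 3 (nasal place assimilation): /m/ precedes the alveolar consonant /d/, so it assimilates in place to [n]. /m/ precedes the alveolar consonant /s/, so it assimilates in place to [n]. /zimdexumsemeziub/ → zindexunsemeziub.
Rule 4 (final devoicing): /b/ is a voiced stop in word-final position, so it devoices to [p]. /zindexunsemeziub/ → zindexunsemeziup.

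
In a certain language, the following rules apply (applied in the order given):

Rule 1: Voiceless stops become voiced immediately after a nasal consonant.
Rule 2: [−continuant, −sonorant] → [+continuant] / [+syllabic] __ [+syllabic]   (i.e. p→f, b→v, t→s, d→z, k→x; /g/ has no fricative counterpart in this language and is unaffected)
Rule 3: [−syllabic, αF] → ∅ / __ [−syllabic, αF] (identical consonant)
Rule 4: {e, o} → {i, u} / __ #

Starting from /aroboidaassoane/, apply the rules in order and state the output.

Rule 1 (post-nasal voicing): no segment meets the environment; /aroboidaassoane/ is unchanged.
Rule 2 (intervocalic spirantization): /b/ is a stop between vowels /o/ and /o/, so it spirantizes to the fricative [v]. /d/ is a stop between vowels /i/ and /a/, so it spirantizes to the fricative [z]. /aroboidaassoane/ → arovoizaassoane.
Rule 3 (degemination): /ss/ is a geminate; the first /s/ deletes. /arovoizaassoane/ → arovoizaasoane.
Rule 4 (final vowel raising): /e/ is a mid vowel in word-final position, so it raises to [i]. /arovoizaasoane/ → arovoizaasoani.

arovoizaasoani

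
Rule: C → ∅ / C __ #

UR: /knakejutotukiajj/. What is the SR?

knakejutotukiaj

/j/ is the second consonant of a word-final cluster /jj/, so it deletes.
The other instances of /k/, /n/, /j/, /t/ do not occur in the required environment and remain unchanged.
Surface form: [knakejutotukiaj].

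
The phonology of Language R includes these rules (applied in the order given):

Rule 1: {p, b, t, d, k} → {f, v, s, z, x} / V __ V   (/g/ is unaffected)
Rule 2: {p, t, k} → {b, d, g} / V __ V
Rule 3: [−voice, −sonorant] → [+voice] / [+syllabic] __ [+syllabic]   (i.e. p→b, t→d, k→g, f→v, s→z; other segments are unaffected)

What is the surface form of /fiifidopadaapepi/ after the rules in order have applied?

fiivizovazaavevi

Rule 1 (intervocalic spirantization): /d/ is a stop between vowels /i/ and /o/, so it spirantizes to the fricative [z]. /p/ is a stop between vowels /o/ and /a/, so it spirantizes to the fricative [f]. /d/ is a stop between vowels /a/ and /a/, so it spirantizes to the fricative [z]. /p/ is a stop between vowels /a/ and /e/, so it spirantizes to the fricative [f]. /p/ is a stop between vowels /e/ and /i/, so it spirantizes to the fricative [f]. /fiifidopadaapepi/ → fiifizofazaafefi.
Rule 2 (intervocalic voicing): no segment meets the environment; /fiifizofazaafefi/ is unchanged.
Rule 3 (intervocalic voicing): /f/ is a voiceless obstruent between vowels /i/ and /i/, so it voices to [v]. /f/ is a voiceless obstruent between vowels /o/ and /a/, so it voices to [v]. /f/ is a voiceless obstruent between vowels /a/ and /e/, so it voices to [v]. /f/ is a voiceless obstruent between vowels /e/ and /i/, so it voices to [v]. /fiifizofazaafefi/ → fiivizovazaavevi.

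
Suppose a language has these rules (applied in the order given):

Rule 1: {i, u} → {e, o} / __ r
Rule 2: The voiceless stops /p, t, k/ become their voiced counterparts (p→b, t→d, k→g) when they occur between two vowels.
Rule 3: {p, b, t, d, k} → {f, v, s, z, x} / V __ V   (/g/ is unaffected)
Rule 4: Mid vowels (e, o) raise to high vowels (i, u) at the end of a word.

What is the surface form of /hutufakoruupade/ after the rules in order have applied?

huzufagoruuvazi

Rule 1 (pre-rhotic lowering): no segment meets the environment; /hutufakoruupade/ is unchanged.
Rule 2 (intervocalic voicing): /t/ is a voiceless stop between vowels /u/ and /u/, so it voices to [d]. /k/ is a voiceless stop between vowels /a/ and /o/, so it voices to [g]. /p/ is a voiceless stop between vowels /u/ and /a/, so it voices to [b]. /hutufakoruupade/ → hudufagoruubade.
Rule 3 (intervocalic spirantization): /d/ is a stop between vowels /u/ and /u/, so it spirantizes to the fricative [z]. /b/ is a stop between vowels /u/ and /a/, so it spirantizes to the fricative [v]. /d/ is a stop between vowels /a/ and /e/, so it spirantizes to the fricative [z]. /hudufagoruubade/ → huzufagoruuvaze.
Rule 4 (final vowel raising): /e/ is a mid vowel in word-final position, so it raises to [i]. /huzufagoruuvaze/ → huzufagoruuvazi.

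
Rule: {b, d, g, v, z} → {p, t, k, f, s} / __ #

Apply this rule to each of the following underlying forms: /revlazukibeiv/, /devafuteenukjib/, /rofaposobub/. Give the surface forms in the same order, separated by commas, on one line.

revlazukibeif, devafuteenukjip, rofaposobup

/revlazukibeiv/: /v/ is a voiced obstruent in word-final position, so it devoices to [f]. → [revlazukibeif].
/devafuteenukjib/: /b/ is a voiced obstruent in word-final position, so it devoices to [p]. → [devafuteenukjip].
/rofaposobub/: /b/ is a voiced obstruent in word-final position, so it devoices to [p]. → [rofaposobup].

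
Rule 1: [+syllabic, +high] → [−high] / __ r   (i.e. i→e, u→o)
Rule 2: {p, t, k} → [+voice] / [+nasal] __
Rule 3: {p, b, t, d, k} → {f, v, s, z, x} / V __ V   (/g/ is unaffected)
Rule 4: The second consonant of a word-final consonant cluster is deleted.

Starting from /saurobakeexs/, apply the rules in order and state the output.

saorovaxeex

Rule 1 (pre-rhotic lowering): /u/ is a high vowel immediately before /r/, so it lowers to [o]. /saurobakeexs/ → saorobakeexs.
Rule 2 (post-nasal voicing): no segment meets the environment; /saorobakeexs/ is unchanged.
Rule 3 (intervocalic spirantization): /b/ is a stop between vowels /o/ and /a/, so it spirantizes to the fricative [v]. /k/ is a stop between vowels /a/ and /e/, so it spirantizes to the fricative [x]. /saorobakeexs/ → saorovaxeexs.
Rule 4 (final cluster simplification): /s/ is the second consonant of a word-final cluster /xs/, so it deletes. /saorovaxeexs/ → saorovaxeex.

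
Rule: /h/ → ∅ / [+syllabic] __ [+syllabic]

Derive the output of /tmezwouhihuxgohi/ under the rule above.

tmezwouiuxgoi

/h/ occurs between vowels /u/ and /i/, so it deletes.
/h/ occurs between vowels /i/ and /u/, so it deletes.
/h/ occurs between vowels /o/ and /i/, so it deletes.
Surface form: [tmezwouiuxgoi].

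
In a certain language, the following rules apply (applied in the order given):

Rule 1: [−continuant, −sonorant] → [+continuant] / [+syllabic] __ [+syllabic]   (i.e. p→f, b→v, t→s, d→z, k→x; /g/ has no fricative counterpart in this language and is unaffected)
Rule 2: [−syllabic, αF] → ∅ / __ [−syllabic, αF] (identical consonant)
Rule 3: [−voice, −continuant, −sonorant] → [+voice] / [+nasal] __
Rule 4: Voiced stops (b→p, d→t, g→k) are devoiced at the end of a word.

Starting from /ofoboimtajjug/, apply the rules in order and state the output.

Rule 1 (intervocalic spirantization): /b/ is a stop between vowels /o/ and /o/, so it spirantizes to the fricative [v]. /ofoboimtajjug/ → ofovoimtajjug.
Rule 2 (degemination): /jj/ is a geminate; the first /j/ deletes. /ofovoimtajjug/ → ofovoimtajug.
Rule 3 (post-nasal voicing): /t/ is a voiceless stop immediately after the nasal /m/, so it voices to [d]. /ofovoimtajug/ → ofovoimdajug.
Rule 4 (final devoicing): /g/ is a voiced stop in word-final position, so it devoices to [k]. /ofovoimdajug/ → ofovoimdajuk.

ofovoimdajuk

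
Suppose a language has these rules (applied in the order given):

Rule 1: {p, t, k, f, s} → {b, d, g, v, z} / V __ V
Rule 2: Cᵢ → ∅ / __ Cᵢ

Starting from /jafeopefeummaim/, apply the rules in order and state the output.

javeobeveumaim

Rule 1 (intervocalic voicing): /f/ is a voiceless obstruent between vowels /a/ and /e/, so it voices to [v]. /p/ is a voiceless obstruent between vowels /o/ and /e/, so it voices to [b]. /f/ is a voiceless obstruent between vowels /e/ and /e/, so it voices to [v]. /jafeopefeummaim/ → javeobeveummaim.
Rule 2 (degemination): /mm/ is a geminate; the first /m/ deletes. /javeobeveummaim/ → javeobeveumaim.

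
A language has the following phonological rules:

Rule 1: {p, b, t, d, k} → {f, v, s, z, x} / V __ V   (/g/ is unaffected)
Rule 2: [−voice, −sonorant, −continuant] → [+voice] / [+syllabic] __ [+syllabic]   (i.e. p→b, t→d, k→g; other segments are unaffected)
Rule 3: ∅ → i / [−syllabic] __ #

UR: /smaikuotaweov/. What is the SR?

smaixuosaweovi

Rule 1 (intervocalic spirantization): /k/ is a stop between vowels /i/ and /u/, so it spirantizes to the fricative [x]. /t/ is a stop between vowels /o/ and /a/, so it spirantizes to the fricative [s]. /smaikuotaweov/ → smaixuosaweov.
Rule 2 (intervocalic voicing): no segment meets the environment; /smaixuosaweov/ is unchanged.
Rule 3 (final i-epenthesis): the form ends in the consonant /v/, so [i] is inserted word-finally. /smaixuosaweov/ → smaixuosaweovi.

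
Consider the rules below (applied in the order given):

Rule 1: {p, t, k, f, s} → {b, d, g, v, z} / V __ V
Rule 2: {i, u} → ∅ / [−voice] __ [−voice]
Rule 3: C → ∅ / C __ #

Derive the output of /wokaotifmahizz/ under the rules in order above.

wogaodifmahiz

Rule 1 (intervocalic voicing): /k/ is a voiceless obstruent between vowels /o/ and /a/, so it voices to [g]. /t/ is a voiceless obstruent between vowels /o/ and /i/, so it voices to [d]. /wokaotifmahizz/ → wogaodifmahizz.
Rule 2 (high vowel syncope): no segment meets the environment; /wogaodifmahizz/ is unchanged.
Rule 3 (final cluster simplification): /z/ is the second consonant of a word-final cluster /zz/, so it deletes. /wogaodifmahizz/ → wogaodifmahiz.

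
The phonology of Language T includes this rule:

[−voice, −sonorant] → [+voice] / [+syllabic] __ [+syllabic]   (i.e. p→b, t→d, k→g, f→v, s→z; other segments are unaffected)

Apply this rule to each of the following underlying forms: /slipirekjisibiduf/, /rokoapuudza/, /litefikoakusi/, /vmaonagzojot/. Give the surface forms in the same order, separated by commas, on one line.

slibirekjizibiduf, rogoabuudza, lidevigoaguzi, vmaonagzojot

/slipirekjisibiduf/: /p/ is a voiceless obstruent between vowels /i/ and /i/, so it voices to [b]. /s/ is a voiceless obstruent between vowels /i/ and /i/, so it voices to [z]. → [slibirekjizibiduf].
/rokoapuudza/: /k/ is a voiceless obstruent between vowels /o/ and /o/, so it voices to [g]. /p/ is a voiceless obstruent between vowels /a/ and /u/, so it voices to [b]. → [rogoabuudza].
/litefikoakusi/: /t/ is a voiceless obstruent between vowels /i/ and /e/, so it voices to [d]. /f/ is a voiceless obstruent between vowels /e/ and /i/, so it voices to [v]. /k/ is a voiceless obstruent between vowels /i/ and /o/, so it voices to [g]. /k/ is a voiceless obstruent between vowels /a/ and /u/, so it voices to [g]. /s/ is a voiceless obstruent between vowels /u/ and /i/, so it voices to [z]. → [lidevigoaguzi].
/vmaonagzojot/: the rule's environment is not met; surfaces unchanged as [vmaonagzojot].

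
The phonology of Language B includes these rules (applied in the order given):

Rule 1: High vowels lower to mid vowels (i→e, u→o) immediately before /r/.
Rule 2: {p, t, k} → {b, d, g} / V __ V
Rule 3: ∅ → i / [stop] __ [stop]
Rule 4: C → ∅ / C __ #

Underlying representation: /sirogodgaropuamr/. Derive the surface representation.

Rule 1 (pre-rhotic lowering): /i/ is a high vowel immediately before /r/, so it lowers to [e]. /sirogodgaropuamr/ → serogodgaropuamr.
Rule 2 (intervocalic voicing): /p/ is a voiceless stop between vowels /o/ and /u/, so it voices to [b]. /serogodgaropuamr/ → serogodgarobuamr.
Rule 3 (stop-cluster i-epenthesis): /d/ and /g/ form a stop–stop cluster, so [i] is inserted between them. /serogodgarobuamr/ → serogodigarobuamr.
Rule 4 (final cluster simplification): /r/ is the second consonant of a word-final cluster /mr/, so it deletes. /serogodigarobuamr/ → serogodigarobuam.

serogodigarobuam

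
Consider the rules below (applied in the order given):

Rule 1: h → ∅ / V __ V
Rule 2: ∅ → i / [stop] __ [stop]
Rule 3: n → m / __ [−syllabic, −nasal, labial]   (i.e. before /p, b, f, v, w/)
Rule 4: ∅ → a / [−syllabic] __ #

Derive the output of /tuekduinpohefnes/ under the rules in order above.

Rule 1 (intervocalic h-deletion): /h/ occurs between vowels /o/ and /e/, so it deletes. /tuekduinpohefnes/ → tuekduinpoefnes.
Rule 2 (stop-cluster i-epenthesis): /k/ and /d/ form a stop–stop cluster, so [i] is inserted between them. /tuekduinpoefnes/ → tuekiduinpoefnes.
Rule 3 (nasal place assimilation): /n/ precedes the labial consonant /p/, so it assimilates in place to [m]. /tuekiduinpoefnes/ → tuekiduimpoefnes.
Rule 4 (final a-epenthesis): the form ends in the consonant /s/, so [a] is inserted word-finally. /tuekiduimpoefnes/ → tuekiduimpoefnesa.

tuekiduimpoefnesa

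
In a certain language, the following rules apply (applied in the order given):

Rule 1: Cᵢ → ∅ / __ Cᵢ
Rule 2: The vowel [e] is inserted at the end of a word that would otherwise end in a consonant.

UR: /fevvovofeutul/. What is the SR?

fevovofeutule

Rule 1 (degemination): /vv/ is a geminate; the first /v/ deletes. /fevvovofeutul/ → fevovofeutul.
Rule 2 (final e-epenthesis): the form ends in the consonant /l/, so [e] is inserted word-finally. /fevovofeutul/ → fevovofeutule.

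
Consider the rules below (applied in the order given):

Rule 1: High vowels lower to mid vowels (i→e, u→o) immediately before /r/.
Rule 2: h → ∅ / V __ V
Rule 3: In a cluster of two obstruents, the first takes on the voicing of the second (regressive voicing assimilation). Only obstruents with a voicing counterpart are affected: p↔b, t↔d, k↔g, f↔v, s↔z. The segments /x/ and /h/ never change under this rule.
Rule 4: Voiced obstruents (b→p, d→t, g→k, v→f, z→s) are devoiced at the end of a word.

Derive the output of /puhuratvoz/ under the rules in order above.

Rule 1 (pre-rhotic lowering): /u/ is a high vowel immediately before /r/, so it lowers to [o]. /puhuratvoz/ → puhoratvoz.
Rule 2 (intervocalic h-deletion): /h/ occurs between vowels /u/ and /o/, so it deletes. /puhoratvoz/ → puoratvoz.
Rule 3 (regressive voicing assimilation): /t/ precedes the voiced obstruent /v/, so it voices to [d] by assimilation. /puoratvoz/ → puoradvoz.
Rule 4 (final devoicing): /z/ is a voiced obstruent in word-final position, so it devoices to [s]. /puoradvoz/ → puoradvos.

puoradvos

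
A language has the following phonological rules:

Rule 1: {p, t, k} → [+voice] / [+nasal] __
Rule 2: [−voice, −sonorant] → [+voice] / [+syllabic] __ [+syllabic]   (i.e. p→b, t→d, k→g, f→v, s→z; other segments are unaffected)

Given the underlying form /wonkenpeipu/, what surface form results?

wongenbeibu

Rule 1 (post-nasal voicing): /k/ is a voiceless stop immediately after the nasal /n/, so it voices to [g]. /p/ is a voiceless stop immediately after the nasal /n/, so it voices to [b]. /wonkenpeipu/ → wongenbeipu.
Rule 2 (intervocalic voicing): /p/ is a voiceless obstruent between vowels /i/ and /u/, so it voices to [b]. /wongenbeipu/ → wongenbeibu.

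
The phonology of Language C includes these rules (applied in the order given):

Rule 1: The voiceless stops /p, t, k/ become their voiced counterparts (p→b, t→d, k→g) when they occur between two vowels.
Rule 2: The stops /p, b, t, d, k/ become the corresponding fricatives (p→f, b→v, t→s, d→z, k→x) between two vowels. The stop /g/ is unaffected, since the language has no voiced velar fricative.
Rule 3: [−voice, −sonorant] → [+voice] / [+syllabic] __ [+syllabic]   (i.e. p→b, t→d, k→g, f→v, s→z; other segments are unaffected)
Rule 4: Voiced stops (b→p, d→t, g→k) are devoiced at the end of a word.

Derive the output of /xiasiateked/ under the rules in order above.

xiaziazeget

Rule 1 (intervocalic voicing): /t/ is a voiceless stop between vowels /a/ and /e/, so it voices to [d]. /k/ is a voiceless stop between vowels /e/ and /e/, so it voices to [g]. /xiasiateked/ → xiasiadeged.
Rule 2 (intervocalic spirantization): /d/ is a stop between vowels /a/ and /e/, so it spirantizes to the fricative [z]. /xiasiadeged/ → xiasiazeged.
Rule 3 (intervocalic voicing): /s/ is a voiceless obstruent between vowels /a/ and /i/, so it voices to [z]. /xiasiazeged/ → xiaziazeged.
Rule 4 (final devoicing): /d/ is a voiced stop in word-final position, so it devoices to [t]. /xiaziazeged/ → xiaziazeget.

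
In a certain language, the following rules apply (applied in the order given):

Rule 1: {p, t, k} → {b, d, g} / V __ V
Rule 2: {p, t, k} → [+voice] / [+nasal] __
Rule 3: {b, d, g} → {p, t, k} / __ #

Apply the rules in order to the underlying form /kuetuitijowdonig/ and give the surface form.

kueduidijowdonik

Rule 1 (intervocalic voicing): /t/ is a voiceless stop between vowels /e/ and /u/, so it voices to [d]. /t/ is a voiceless stop between vowels /i/ and /i/, so it voices to [d]. /kuetuitijowdonig/ → kueduidijowdonig.
Rule 2 (post-nasal voicing): no segment meets the environment; /kueduidijowdonig/ is unchanged.
Rule 3 (final devoicing): /g/ is a voiced stop in word-final position, so it devoices to [k]. /kueduidijowdonig/ → kueduidijowdonik.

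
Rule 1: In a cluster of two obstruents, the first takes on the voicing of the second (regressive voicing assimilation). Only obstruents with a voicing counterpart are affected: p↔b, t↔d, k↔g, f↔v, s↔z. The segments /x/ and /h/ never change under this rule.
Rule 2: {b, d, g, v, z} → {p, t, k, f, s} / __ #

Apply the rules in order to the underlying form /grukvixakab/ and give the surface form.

grugvixakap

Rule 1 (regressive voicing assimilation): /k/ precedes the voiced obstruent /v/, so it voices to [g] by assimilation. /grukvixakab/ → grugvixakab.
Rule 2 (final devoicing): /b/ is a voiced obstruent in word-final position, so it devoices to [p]. /grugvixakab/ → grugvixakap.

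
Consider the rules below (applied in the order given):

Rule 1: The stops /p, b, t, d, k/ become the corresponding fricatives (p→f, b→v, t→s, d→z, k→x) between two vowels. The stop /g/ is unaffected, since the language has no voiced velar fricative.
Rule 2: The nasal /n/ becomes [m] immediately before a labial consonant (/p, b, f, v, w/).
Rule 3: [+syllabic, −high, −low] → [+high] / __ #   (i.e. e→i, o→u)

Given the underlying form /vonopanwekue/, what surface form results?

vonofamwexui

Rule 1 (intervocalic spirantization): /p/ is a stop between vowels /o/ and /a/, so it spirantizes to the fricative [f]. /k/ is a stop between vowels /e/ and /u/, so it spirantizes to the fricative [x]. /vonopanwekue/ → vonofanwexue.
Rule 2 (nasal place assimilation): /n/ precedes the labial consonant /w/, so it assimilates in place to [m]. /vonofanwexue/ → vonofamwexue.
Rule 3 (final vowel raising): /e/ is a mid vowel in word-final position, so it raises to [i]. /vonofamwexue/ → vonofamwexui.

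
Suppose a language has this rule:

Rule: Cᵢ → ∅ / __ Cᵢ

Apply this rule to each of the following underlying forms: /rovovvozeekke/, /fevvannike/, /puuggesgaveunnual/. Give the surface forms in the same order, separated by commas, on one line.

rovovozeeke, fevanike, puugesgaveunual

/rovovvozeekke/: /vv/ is a geminate; the first /v/ deletes. /kk/ is a geminate; the first /k/ deletes. → [rovovozeeke].
/fevvannike/: /vv/ is a geminate; the first /v/ deletes. /nn/ is a geminate; the first /n/ deletes. → [fevanike].
/puuggesgaveunnual/: /gg/ is a geminate; the first /g/ deletes. /nn/ is a geminate; the first /n/ deletes. → [puugesgaveunual].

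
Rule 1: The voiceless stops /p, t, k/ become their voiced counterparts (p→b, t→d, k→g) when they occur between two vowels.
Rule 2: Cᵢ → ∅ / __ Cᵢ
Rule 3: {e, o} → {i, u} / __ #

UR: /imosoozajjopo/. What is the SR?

Rule 1 (intervocalic voicing): /p/ is a voiceless stop between vowels /o/ and /o/, so it voices to [b]. /imosoozajjopo/ → imosoozajjobo.
Rule 2 (degemination): /jj/ is a geminate; the first /j/ deletes. /imosoozajjobo/ → imosoozajobo.
Rule 3 (final vowel raising): /o/ is a mid vowel in word-final position, so it raises to [u]. /imosoozajobo/ → imosoozajobu.

imosoozajobu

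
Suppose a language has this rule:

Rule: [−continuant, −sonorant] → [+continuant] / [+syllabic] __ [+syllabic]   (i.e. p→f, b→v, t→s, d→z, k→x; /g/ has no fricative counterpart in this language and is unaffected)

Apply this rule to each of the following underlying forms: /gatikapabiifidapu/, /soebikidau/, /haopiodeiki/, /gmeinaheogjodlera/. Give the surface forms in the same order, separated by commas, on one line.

gasixafaviifizafu, soevixizau, haofiozeixi, gmeinaheogjodlera

/gatikapabiifidapu/: /t/ is a stop between vowels /a/ and /i/, so it spirantizes to the fricative [s]. /k/ is a stop between vowels /i/ and /a/, so it spirantizes to the fricative [x]. /p/ is a stop between vowels /a/ and /a/, so it spirantizes to the fricative [f]. /b/ is a stop between vowels /a/ and /i/, so it spirantizes to the fricative [v]. /d/ is a stop between vowels /i/ and /a/, so it spirantizes to the fricative [z]. /p/ is a stop between vowels /a/ and /u/, so it spirantizes to the fricative [f]. → [gasixafaviifizafu].
/soebikidau/: /b/ is a stop between vowels /e/ and /i/, so it spirantizes to the fricative [v]. /k/ is a stop between vowels /i/ and /i/, so it spirantizes to the fricative [x]. /d/ is a stop between vowels /i/ and /a/, so it spirantizes to the fricative [z]. → [soevixizau].
/haopiodeiki/: /p/ is a stop between vowels /o/ and /i/, so it spirantizes to the fricative [f]. /d/ is a stop between vowels /o/ and /e/, so it spirantizes to the fricative [z]. /k/ is a stop between vowels /i/ and /i/, so it spirantizes to the fricative [x]. → [haofiozeixi].
/gmeinaheogjodlera/: the rule's environment is not met; surfaces unchanged as [gmeinaheogjodlera].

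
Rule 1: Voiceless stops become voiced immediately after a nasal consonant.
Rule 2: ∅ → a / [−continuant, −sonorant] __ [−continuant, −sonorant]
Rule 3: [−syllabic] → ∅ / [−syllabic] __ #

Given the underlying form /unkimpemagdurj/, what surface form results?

ungimbemagadur

Rule 1 (post-nasal voicing): /k/ is a voiceless stop immediately after the nasal /n/, so it voices to [g]. /p/ is a voiceless stop immediately after the nasal /m/, so it voices to [b]. /unkimpemagdurj/ → ungimbemagdurj.
Rule 2 (stop-cluster a-epenthesis): /g/ and /d/ form a stop–stop cluster, so [a] is inserted between them. /ungimbemagdurj/ → ungimbemagadurj.
Rule 3 (final cluster simplification): /j/ is the second consonant of a word-final cluster /rj/, so it deletes. /ungimbemagadurj/ → ungimbemagadur.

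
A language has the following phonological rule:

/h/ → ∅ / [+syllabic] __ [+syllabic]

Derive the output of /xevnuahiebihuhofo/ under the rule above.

/h/ occurs between vowels /a/ and /i/, so it deletes.
/h/ occurs between vowels /i/ and /u/, so it deletes.
/h/ occurs between vowels /u/ and /o/, so it deletes.
Surface form: [xevnuaiebiuofo].

xevnuaiebiuofo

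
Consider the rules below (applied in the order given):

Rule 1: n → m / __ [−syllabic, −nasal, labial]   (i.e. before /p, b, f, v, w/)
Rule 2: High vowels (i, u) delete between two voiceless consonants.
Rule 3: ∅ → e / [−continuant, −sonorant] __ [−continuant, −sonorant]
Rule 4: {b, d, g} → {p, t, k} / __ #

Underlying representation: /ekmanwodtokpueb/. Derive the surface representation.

ekmamwodetokepuep

Rule 1 (nasal place assimilation): /n/ precedes the labial consonant /w/, so it assimilates in place to [m]. /ekmanwodtokpueb/ → ekmamwodtokpueb.
Rule 2 (high vowel syncope): no segment meets the environment; /ekmamwodtokpueb/ is unchanged.
Rule 3 (stop-cluster e-epenthesis): /d/ and /t/ form a stop–stop cluster, so [e] is inserted between them. /k/ and /p/ form a stop–stop cluster, so [e] is inserted between them. /ekmamwodtokpueb/ → ekmamwodetokepueb.
Rule 4 (final devoicing): /b/ is a voiced stop in word-final position, so it devoices to [p]. /ekmamwodetokepueb/ → ekmamwodetokepuep.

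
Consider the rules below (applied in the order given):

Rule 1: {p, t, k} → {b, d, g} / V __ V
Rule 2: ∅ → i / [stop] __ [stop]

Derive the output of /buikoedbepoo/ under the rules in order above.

buigoedibeboo

Rule 1 (intervocalic voicing): /k/ is a voiceless stop between vowels /i/ and /o/, so it voices to [g]. /p/ is a voiceless stop between vowels /e/ and /o/, so it voices to [b]. /buikoedbepoo/ → buigoedbeboo.
Rule 2 (stop-cluster i-epenthesis): /d/ and /b/ form a stop–stop cluster, so [i] is inserted between them. /buigoedbeboo/ → buigoedibeboo.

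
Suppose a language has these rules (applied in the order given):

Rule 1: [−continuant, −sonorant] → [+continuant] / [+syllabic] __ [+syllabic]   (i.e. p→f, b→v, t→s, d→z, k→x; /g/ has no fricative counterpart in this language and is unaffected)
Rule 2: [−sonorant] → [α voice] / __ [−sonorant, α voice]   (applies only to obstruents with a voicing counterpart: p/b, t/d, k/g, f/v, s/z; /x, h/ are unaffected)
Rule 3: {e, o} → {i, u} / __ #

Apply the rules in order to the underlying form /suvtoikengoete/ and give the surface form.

suftoixengoesi

Rule 1 (intervocalic spirantization): /k/ is a stop between vowels /i/ and /e/, so it spirantizes to the fricative [x]. /t/ is a stop between vowels /e/ and /e/, so it spirantizes to the fricative [s]. /suvtoikengoete/ → suvtoixengoese.
Rule 2 (regressive voicing assimilation): /v/ precedes the voiceless obstruent /t/, so it devoices to [f] by assimilation. /suvtoixengoese/ → suftoixengoese.
Rule 3 (final vowel raising): /e/ is a mid vowel in word-final position, so it raises to [i]. /suftoixengoese/ → suftoixengoesi.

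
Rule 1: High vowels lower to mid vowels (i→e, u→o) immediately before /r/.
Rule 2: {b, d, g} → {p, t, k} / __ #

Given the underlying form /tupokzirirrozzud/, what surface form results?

tupokzererrozzut

Rule 1 (pre-rhotic lowering): /i/ is a high vowel immediately before /r/, so it lowers to [e]. /i/ is a high vowel immediately before /r/, so it lowers to [e]. /tupokzirirrozzud/ → tupokzererrozzud.
Rule 2 (final devoicing): /d/ is a voiced stop in word-final position, so it devoices to [t]. /tupokzererrozzud/ → tupokzererrozzut.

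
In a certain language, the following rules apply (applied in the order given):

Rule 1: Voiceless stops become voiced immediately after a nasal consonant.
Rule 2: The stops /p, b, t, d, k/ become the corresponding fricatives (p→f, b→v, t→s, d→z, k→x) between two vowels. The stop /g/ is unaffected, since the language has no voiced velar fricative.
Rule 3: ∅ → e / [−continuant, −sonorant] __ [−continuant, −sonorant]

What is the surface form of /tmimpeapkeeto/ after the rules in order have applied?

Rule 1 (post-nasal voicing): /p/ is a voiceless stop immediately after the nasal /m/, so it voices to [b]. /tmimpeapkeeto/ → tmimbeapkeeto.
Rule 2 (intervocalic spirantization): /t/ is a stop between vowels /e/ and /o/, so it spirantizes to the fricative [s]. /tmimbeapkeeto/ → tmimbeapkeeso.
Rule 3 (stop-cluster e-epenthesis): /p/ and /k/ form a stop–stop cluster, so [e] is inserted between them. /tmimbeapkeeso/ → tmimbeapekeeso.

tmimbeapekeeso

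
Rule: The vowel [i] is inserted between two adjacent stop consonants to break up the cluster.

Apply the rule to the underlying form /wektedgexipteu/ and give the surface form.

wekitedigexipiteu

/k/ and /t/ form a stop–stop cluster, so [i] is inserted between them.
/d/ and /g/ form a stop–stop cluster, so [i] is inserted between them.
/p/ and /t/ form a stop–stop cluster, so [i] is inserted between them.
Surface form: [wekitedigexipiteu].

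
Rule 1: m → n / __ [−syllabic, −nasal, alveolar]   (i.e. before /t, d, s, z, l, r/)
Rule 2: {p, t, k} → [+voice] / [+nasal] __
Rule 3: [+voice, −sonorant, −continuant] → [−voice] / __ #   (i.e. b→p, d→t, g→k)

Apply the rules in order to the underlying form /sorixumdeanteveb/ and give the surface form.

sorixundeandevep

Rule 1 (nasal place assimilation): /m/ precedes the alveolar consonant /d/, so it assimilates in place to [n]. /sorixumdeanteveb/ → sorixundeanteveb.
Rule 2 (post-nasal voicing): /t/ is a voiceless stop immediately after the nasal /n/, so it voices to [d]. /sorixundeanteveb/ → sorixundeandeveb.
Rule 3 (final devoicing): /b/ is a voiced stop in word-final position, so it devoices to [p]. /sorixundeandeveb/ → sorixundeandevep.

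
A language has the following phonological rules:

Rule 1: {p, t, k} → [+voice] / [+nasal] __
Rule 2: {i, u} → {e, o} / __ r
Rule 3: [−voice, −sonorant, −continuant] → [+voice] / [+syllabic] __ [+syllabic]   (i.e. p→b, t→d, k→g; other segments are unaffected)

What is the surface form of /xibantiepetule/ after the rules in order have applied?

xibandiebedule

Rule 1 (post-nasal voicing): /t/ is a voiceless stop immediately after the nasal /n/, so it voices to [d]. /xibantiepetule/ → xibandiepetule.
Rule 2 (pre-rhotic lowering): no segment meets the environment; /xibandiepetule/ is unchanged.
Rule 3 (intervocalic voicing): /p/ is a voiceless stop between vowels /e/ and /e/, so it voices to [b]. /t/ is a voiceless stop between vowels /e/ and /u/, so it voices to [d]. /xibandiepetule/ → xibandiebedule.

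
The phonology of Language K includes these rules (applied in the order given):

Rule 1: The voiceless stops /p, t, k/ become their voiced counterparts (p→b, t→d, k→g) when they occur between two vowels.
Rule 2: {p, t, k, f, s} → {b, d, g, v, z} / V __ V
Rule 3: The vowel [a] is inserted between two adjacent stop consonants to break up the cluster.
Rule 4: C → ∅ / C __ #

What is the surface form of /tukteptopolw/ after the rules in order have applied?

tukatepatobol

Rule 1 (intervocalic voicing): /p/ is a voiceless stop between vowels /o/ and /o/, so it voices to [b]. /tukteptopolw/ → tukteptobolw.
Rule 2 (intervocalic voicing): no segment meets the environment; /tukteptobolw/ is unchanged.
Rule 3 (stop-cluster a-epenthesis): /k/ and /t/ form a stop–stop cluster, so [a] is inserted between them. /p/ and /t/ form a stop–stop cluster, so [a] is inserted between them. /tukteptobolw/ → tukatepatobolw.
Rule 4 (final cluster simplification): /w/ is the second consonant of a word-final cluster /lw/, so it deletes. /tukatepatobolw/ → tukatepatobol.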